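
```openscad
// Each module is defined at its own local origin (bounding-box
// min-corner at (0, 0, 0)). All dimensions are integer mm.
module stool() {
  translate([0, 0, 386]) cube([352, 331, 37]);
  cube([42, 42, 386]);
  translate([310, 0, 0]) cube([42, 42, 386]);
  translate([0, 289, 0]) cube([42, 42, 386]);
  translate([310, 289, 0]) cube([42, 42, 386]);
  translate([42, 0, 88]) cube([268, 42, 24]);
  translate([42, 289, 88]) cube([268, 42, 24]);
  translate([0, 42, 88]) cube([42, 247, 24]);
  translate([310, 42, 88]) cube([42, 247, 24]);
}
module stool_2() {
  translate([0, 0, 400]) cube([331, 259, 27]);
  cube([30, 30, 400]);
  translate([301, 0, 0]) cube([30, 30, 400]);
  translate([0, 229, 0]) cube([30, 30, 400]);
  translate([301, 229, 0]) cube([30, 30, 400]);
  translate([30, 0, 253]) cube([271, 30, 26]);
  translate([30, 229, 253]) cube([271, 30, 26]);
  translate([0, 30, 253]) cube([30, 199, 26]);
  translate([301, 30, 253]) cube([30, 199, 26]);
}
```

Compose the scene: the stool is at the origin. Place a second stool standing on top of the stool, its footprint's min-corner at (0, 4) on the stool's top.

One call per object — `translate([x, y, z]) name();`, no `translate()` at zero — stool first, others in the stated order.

stool();
translate([0, 4, 423]) stool_2();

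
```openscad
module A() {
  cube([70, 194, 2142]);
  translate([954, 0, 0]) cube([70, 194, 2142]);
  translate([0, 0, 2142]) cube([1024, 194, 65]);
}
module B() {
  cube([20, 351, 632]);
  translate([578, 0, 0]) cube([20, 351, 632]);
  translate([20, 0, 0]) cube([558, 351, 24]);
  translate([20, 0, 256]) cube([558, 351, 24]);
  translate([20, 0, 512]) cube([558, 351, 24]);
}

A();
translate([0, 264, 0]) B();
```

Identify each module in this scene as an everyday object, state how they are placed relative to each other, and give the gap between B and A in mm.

A is a door frame. B is a bookshelf. The bookshelf is on the floor beside the door frame on its +y side. The gap between the bookshelf and the door frame is 70 mm.

The bookshelf's nearest face is 70 mm from the door frame's +y face.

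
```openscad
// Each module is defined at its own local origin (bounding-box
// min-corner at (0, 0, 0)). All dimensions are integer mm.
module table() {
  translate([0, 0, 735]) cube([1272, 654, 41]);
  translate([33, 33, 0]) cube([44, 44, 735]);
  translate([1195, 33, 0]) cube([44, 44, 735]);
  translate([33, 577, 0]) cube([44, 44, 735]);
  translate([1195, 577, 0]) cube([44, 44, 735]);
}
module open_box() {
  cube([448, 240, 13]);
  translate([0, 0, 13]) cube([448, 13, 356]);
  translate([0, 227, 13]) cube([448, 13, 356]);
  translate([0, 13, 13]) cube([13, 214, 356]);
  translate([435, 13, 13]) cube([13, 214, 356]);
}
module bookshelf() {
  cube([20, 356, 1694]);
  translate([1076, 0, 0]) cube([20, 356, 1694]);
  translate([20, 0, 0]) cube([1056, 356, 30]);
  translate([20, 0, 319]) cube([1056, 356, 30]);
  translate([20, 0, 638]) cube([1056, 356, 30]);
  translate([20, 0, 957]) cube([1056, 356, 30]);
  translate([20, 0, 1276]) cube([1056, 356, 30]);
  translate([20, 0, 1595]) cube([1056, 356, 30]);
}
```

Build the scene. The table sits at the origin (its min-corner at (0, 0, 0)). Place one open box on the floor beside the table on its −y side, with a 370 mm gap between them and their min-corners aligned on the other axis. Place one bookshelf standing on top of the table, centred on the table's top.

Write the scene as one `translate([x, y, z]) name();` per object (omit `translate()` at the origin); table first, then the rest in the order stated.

table();
translate([0, -610, 0]) open_box();
translate([88, 149, 776]) bookshelf();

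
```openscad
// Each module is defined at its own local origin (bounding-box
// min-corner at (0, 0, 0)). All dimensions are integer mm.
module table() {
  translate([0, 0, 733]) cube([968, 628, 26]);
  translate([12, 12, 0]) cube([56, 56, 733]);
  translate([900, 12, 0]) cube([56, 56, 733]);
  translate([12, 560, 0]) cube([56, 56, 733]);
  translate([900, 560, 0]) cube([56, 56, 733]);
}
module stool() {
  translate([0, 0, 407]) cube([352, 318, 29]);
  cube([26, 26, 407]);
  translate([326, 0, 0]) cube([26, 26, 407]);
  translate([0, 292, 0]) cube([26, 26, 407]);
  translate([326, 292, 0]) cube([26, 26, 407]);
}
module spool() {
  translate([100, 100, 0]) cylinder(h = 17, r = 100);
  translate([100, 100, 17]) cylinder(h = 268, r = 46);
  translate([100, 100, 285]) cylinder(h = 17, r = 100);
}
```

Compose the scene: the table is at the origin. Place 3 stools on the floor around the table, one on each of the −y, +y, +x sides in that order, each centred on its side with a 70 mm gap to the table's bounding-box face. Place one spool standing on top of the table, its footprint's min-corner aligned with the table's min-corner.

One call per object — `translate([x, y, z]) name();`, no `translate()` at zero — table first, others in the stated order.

table();
translate([308, -388, 0]) stool();
translate([308, 698, 0]) stool();
translate([1038, 155, 0]) stool();
translate([0, 0, 759]) spool();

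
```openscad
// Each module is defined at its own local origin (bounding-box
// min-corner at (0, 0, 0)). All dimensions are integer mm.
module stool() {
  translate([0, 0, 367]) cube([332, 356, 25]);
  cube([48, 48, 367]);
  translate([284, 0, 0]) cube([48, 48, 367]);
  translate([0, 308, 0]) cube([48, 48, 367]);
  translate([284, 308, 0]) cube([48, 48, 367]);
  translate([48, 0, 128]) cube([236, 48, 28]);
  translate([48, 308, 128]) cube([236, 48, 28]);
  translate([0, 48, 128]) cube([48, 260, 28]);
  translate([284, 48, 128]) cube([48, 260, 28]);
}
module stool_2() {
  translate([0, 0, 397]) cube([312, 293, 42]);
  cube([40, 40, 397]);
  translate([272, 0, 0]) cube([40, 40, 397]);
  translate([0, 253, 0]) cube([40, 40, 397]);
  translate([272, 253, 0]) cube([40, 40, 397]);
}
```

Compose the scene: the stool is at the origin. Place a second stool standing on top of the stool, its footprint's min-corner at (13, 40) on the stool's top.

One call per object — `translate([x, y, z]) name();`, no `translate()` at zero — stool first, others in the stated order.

stool();
translate([13, 40, 392]) stool_2();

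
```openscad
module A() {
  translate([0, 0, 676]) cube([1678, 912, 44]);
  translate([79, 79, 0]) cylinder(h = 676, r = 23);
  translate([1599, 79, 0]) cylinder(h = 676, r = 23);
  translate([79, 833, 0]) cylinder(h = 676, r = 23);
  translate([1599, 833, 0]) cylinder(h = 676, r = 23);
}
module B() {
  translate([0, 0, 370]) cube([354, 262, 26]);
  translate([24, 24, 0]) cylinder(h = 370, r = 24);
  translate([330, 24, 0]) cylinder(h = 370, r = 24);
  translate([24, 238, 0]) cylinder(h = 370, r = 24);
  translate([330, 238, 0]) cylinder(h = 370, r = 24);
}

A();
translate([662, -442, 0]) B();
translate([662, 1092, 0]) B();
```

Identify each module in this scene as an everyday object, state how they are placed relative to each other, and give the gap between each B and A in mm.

A is a table. B is a stool. Two stools sit around the table at the −y, +y sides. The gap between each stool and the table is 180 mm.

Each stool's nearest face is 180 mm from the table's bounding box.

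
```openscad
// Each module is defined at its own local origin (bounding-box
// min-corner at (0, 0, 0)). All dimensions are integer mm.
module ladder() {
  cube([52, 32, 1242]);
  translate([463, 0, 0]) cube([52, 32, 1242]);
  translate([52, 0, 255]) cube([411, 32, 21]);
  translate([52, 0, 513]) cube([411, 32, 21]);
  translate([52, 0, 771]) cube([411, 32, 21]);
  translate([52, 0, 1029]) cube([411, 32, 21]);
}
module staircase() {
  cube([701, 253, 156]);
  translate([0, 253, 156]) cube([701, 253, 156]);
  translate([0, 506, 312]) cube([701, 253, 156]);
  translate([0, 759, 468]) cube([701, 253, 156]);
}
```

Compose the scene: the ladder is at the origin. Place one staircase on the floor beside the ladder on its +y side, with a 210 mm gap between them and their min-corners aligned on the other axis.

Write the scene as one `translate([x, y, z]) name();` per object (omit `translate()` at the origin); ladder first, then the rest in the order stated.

ladder();
translate([0, 242, 0]) staircase();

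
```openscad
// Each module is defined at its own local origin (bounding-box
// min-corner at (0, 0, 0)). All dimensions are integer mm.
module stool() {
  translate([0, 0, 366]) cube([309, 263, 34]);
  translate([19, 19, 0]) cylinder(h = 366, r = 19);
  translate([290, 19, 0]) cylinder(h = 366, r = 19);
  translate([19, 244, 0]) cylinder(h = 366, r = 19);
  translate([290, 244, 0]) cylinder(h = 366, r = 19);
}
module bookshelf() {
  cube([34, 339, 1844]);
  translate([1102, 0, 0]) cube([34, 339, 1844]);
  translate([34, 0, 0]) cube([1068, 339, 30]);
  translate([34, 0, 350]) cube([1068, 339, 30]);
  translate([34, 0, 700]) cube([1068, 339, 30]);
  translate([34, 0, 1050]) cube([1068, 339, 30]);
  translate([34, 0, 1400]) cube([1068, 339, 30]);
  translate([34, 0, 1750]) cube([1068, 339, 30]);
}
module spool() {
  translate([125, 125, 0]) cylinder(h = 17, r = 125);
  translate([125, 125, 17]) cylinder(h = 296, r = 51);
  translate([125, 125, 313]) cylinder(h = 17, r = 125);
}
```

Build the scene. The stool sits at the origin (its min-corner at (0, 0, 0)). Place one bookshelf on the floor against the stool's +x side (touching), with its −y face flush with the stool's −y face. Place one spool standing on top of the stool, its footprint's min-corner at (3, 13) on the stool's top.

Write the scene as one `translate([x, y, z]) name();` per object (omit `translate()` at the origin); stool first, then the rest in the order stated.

stool();
translate([309, 0, 0]) bookshelf();
translate([3, 13, 400]) spool();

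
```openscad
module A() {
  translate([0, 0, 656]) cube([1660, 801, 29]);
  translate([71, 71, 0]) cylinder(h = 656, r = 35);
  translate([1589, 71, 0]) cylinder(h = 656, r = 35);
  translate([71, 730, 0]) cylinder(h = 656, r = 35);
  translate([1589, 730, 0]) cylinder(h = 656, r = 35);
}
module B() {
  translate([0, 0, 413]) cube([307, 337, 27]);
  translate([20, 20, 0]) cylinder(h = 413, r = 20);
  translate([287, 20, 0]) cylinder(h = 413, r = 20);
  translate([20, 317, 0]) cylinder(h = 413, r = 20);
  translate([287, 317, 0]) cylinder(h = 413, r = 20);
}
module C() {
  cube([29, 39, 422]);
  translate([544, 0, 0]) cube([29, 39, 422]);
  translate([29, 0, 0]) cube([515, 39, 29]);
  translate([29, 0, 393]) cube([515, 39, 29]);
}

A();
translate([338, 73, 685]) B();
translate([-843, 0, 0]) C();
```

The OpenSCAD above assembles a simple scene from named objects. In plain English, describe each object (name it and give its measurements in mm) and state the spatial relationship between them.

A is a table: top 1660 mm (x) × 801 mm (y), 29 mm thick, upper face at z = 685 mm, on four round legs of 70 mm diameter, each leg's bounding box inset 36 mm from the nearest pair of top edges, running from z = 0 to the bottom of the top.

B is a four-legged stool. The seat is 307×337 mm, 27 mm thick, top at z = 440 mm. It stands on four round legs, each 40 mm in diameter, from z = 0 to the seat underside, each leg's axis is inset half a diameter from the nearest pair of seat edges (so the leg's bounding box is flush with the corner).

C is a rectangular picture frame lying in the x–z plane (depth along y). The opening is 515 mm wide (x) by 364 mm tall (z), surrounded by a border 29 mm wide on all four sides. The frame is 39 mm deep and is made of two full-height vertical stiles with two horizontal rails fitted between them.

The stool is on top of the table. The picture frame is on the floor beside the table on its −x side.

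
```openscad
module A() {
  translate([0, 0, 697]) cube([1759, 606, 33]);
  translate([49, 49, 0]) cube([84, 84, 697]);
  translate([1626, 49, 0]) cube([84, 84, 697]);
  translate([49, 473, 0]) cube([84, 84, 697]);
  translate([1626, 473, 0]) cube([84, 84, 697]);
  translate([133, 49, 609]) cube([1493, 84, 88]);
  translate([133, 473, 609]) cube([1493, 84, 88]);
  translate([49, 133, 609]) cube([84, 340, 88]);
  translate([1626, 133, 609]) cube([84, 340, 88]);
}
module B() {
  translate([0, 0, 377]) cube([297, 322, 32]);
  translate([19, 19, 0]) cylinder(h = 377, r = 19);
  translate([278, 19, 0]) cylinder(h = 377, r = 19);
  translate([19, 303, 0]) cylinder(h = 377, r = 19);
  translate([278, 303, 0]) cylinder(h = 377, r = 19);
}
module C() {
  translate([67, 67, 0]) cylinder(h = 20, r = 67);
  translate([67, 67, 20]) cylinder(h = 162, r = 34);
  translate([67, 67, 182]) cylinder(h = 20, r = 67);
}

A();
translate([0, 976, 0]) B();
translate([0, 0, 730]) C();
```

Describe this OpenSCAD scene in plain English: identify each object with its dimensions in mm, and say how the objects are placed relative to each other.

A is a table: top 1759 mm (x) × 606 mm (y), 33 mm thick, upper face at z = 730 mm, on four 84×84 mm square legs, each inset 49 mm from the nearest pair of top edges, running from z = 0 to the bottom of the top. Four apron rails, 84 mm thick and 88 mm tall, run between adjacent legs with their top edges flush with the underside of the top and their outer faces flush with the legs' outer faces.

B is a four-legged stool. The seat is 297×322 mm, 32 mm thick, top at z = 409 mm. It stands on four round legs, each 38 mm in diameter, from z = 0 to the seat underside, each leg's axis is inset half a diameter from the nearest pair of seat edges (so the leg's bounding box is flush with the corner).

C is a spool: two coaxial disc flanges of radius 67 mm and thickness 20 mm, joined by a core cylinder of radius 34 mm and height 162 mm. The lower flange rests on z = 0 and the three cylinders share a vertical axis.

The stool is on the floor beside the table on its +y side. The spool is on top of the table.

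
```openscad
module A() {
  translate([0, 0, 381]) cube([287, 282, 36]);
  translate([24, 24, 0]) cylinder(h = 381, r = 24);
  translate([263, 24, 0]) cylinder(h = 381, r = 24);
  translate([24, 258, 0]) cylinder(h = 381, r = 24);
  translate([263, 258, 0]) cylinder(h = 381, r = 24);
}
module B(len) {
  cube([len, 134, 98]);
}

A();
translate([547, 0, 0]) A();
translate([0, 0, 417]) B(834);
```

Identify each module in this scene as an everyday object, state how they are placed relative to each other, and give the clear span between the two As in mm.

A is a stool. B is a beam. A beam spans the tops of two stools. The clear span between the two stools is 260 mm.

Second stool starts at x = 547; first ends at x = 287; clear span = 547 − 287 = 260 mm.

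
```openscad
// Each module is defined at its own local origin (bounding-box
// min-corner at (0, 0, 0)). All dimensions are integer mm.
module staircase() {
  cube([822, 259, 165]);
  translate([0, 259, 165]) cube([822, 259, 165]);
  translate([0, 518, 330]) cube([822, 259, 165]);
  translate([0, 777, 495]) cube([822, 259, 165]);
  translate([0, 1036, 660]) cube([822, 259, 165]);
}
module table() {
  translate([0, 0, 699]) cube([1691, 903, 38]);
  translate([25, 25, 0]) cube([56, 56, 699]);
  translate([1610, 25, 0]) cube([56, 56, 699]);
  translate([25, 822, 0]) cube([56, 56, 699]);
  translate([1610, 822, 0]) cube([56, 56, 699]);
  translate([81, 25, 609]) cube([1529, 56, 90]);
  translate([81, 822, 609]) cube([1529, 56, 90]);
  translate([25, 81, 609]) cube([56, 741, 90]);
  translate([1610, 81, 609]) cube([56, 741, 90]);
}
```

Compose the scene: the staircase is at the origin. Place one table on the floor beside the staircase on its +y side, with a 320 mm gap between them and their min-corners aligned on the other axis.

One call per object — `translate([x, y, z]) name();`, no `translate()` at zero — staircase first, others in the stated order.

staircase();
translate([0, 1615, 0]) table();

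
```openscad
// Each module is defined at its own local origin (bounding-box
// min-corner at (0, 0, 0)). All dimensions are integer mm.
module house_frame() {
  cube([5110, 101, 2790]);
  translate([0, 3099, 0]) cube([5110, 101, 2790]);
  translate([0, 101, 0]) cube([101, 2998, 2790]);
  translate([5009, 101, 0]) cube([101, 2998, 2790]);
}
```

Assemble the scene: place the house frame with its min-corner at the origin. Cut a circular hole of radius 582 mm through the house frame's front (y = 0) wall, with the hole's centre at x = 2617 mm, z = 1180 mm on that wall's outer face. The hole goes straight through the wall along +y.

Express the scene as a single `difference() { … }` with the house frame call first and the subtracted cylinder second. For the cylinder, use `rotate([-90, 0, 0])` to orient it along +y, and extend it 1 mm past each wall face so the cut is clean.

difference() {
  house_frame();
  translate([2617, -1, 1180]) rotate([-90, 0, 0]) cylinder(h = 103, r = 582);
}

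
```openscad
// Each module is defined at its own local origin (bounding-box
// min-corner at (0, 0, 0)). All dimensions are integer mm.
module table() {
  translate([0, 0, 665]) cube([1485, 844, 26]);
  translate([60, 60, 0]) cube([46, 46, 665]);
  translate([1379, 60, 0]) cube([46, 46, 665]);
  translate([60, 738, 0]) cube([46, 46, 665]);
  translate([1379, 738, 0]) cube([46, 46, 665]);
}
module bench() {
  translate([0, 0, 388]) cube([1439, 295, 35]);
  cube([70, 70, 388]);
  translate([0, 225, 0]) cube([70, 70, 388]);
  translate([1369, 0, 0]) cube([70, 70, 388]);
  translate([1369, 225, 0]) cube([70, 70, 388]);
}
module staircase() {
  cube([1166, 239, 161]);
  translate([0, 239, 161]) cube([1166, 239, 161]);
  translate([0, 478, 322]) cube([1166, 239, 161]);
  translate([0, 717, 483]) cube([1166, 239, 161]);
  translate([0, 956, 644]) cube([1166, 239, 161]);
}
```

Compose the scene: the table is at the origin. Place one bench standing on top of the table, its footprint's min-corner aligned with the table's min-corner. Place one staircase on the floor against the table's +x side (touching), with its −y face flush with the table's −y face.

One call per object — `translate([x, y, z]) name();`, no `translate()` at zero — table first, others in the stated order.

table();
translate([0, 0, 691]) bench();
translate([1485, 0, 0]) staircase();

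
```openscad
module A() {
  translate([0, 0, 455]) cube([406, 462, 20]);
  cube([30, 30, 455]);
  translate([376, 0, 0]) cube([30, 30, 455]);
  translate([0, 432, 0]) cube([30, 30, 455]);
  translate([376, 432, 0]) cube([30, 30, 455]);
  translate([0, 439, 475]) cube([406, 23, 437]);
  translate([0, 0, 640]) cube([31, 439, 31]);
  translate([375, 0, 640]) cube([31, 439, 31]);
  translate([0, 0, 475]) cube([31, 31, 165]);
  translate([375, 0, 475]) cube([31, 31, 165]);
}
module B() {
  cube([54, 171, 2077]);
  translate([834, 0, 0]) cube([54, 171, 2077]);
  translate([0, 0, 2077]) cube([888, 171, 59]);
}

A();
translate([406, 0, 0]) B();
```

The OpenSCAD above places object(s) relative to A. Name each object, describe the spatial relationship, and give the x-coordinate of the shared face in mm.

The chair's +x face and the door frame's −x face are both at x = 406 mm.

A is a chair. B is a door frame. The door frame is against the chair's +x side, with their −y faces flush. The x-coordinate of the shared face is 406 mm.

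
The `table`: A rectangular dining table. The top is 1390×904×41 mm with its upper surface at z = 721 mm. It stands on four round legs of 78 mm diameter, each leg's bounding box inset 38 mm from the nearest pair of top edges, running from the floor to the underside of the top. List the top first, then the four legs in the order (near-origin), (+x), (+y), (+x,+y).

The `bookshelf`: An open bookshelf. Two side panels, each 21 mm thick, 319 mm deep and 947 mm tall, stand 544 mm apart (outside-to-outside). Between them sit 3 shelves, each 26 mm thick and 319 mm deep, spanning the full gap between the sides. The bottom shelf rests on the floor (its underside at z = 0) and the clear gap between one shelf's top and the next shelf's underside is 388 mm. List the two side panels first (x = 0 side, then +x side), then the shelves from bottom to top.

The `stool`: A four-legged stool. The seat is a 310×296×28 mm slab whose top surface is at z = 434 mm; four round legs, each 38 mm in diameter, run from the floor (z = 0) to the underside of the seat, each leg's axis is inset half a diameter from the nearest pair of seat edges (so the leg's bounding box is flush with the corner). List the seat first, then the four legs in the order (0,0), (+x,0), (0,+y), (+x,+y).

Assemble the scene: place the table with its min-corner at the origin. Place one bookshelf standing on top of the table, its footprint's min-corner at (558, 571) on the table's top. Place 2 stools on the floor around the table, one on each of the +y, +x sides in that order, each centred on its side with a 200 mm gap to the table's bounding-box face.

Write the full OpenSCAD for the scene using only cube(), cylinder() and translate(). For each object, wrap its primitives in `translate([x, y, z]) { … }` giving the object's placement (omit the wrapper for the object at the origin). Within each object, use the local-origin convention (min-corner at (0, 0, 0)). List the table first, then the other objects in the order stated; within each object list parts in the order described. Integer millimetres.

translate([0, 0, 680]) cube([1390, 904, 41]);
translate([77, 77, 0]) cylinder(h = 680, r = 39);
translate([1313, 77, 0]) cylinder(h = 680, r = 39);
translate([77, 827, 0]) cylinder(h = 680, r = 39);
translate([1313, 827, 0]) cylinder(h = 680, r = 39);
translate([558, 571, 721]) {
  cube([21, 319, 947]);
  translate([523, 0, 0]) cube([21, 319, 947]);
  translate([21, 0, 0]) cube([502, 319, 26]);
  translate([21, 0, 414]) cube([502, 319, 26]);
  translate([21, 0, 828]) cube([502, 319, 26]);
}
translate([540, 1104, 0]) {
  translate([0, 0, 406]) cube([310, 296, 28]);
  translate([19, 19, 0]) cylinder(h = 406, r = 19);
  translate([291, 19, 0]) cylinder(h = 406, r = 19);
  translate([19, 277, 0]) cylinder(h = 406, r = 19);
  translate([291, 277, 0]) cylinder(h = 406, r = 19);
}
translate([1590, 304, 0]) {
  translate([0, 0, 406]) cube([310, 296, 28]);
  translate([19, 19, 0]) cylinder(h = 406, r = 19);
  translate([291, 19, 0]) cylinder(h = 406, r = 19);
  translate([19, 277, 0]) cylinder(h = 406, r = 19);
  translate([291, 277, 0]) cylinder(h = 406, r = 19);
}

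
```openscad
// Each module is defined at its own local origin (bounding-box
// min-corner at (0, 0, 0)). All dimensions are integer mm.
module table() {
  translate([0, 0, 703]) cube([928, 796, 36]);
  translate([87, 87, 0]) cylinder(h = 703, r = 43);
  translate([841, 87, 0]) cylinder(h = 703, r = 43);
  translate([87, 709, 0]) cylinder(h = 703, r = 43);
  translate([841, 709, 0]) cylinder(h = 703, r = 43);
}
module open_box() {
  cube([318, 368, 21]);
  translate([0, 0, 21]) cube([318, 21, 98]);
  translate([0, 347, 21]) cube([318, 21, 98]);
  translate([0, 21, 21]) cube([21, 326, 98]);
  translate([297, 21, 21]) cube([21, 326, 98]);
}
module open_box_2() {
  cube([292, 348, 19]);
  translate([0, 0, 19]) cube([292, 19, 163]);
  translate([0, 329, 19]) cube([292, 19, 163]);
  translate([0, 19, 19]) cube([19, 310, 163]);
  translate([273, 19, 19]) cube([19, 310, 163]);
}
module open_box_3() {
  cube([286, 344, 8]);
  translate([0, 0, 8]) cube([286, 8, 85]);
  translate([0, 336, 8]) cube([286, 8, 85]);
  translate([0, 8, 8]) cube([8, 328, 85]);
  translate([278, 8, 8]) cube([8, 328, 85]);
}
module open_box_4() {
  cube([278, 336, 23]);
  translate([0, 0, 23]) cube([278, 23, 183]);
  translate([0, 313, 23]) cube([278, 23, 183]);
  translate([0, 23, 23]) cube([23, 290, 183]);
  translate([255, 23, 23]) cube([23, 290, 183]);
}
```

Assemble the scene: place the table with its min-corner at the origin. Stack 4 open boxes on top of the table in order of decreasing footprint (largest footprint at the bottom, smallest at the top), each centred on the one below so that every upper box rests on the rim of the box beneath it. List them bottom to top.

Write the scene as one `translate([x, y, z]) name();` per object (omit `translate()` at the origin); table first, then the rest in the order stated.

table();
translate([305, 214, 739]) open_box();
translate([318, 224, 858]) open_box_2();
translate([321, 226, 1040]) open_box_3();
translate([325, 230, 1133]) open_box_4();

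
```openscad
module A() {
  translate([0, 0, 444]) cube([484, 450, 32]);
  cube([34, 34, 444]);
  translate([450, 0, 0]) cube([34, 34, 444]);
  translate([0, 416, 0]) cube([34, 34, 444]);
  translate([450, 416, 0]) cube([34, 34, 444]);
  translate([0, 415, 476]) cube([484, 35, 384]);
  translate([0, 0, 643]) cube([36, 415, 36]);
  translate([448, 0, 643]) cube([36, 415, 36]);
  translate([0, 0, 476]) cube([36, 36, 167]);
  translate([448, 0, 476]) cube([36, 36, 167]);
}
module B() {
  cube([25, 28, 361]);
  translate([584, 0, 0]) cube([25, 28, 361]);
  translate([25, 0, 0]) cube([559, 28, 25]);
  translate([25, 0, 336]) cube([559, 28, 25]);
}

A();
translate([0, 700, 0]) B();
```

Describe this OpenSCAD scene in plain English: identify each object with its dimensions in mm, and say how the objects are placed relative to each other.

A is a chair: 484×450 mm seat, 32 mm thick, top at z = 476 mm, on four 34 mm square corner legs flush with the seat edges. A 35 mm thick backrest slab spans the full seat width, extending 384 mm above the seat top, its back face flush with the seat's +y edge. Two armrests of 36×36 mm section run along each side from the seat's front edge to the front of the backrest, top faces 203 mm above the seat top and outer faces flush with the seat's x-edges; a 36×36 mm post under the front of each armrest stands on the seat at the front corner.

B is a picture frame with a 559×311 mm rectangular opening (x by z) and a uniform 25 mm border on every side. Frame depth is 28 mm along y. It is built from two vertical stiles running the full outside height and two horizontal rails spanning the gap between the stiles.

The picture frame is on the floor beside the chair on its +y side.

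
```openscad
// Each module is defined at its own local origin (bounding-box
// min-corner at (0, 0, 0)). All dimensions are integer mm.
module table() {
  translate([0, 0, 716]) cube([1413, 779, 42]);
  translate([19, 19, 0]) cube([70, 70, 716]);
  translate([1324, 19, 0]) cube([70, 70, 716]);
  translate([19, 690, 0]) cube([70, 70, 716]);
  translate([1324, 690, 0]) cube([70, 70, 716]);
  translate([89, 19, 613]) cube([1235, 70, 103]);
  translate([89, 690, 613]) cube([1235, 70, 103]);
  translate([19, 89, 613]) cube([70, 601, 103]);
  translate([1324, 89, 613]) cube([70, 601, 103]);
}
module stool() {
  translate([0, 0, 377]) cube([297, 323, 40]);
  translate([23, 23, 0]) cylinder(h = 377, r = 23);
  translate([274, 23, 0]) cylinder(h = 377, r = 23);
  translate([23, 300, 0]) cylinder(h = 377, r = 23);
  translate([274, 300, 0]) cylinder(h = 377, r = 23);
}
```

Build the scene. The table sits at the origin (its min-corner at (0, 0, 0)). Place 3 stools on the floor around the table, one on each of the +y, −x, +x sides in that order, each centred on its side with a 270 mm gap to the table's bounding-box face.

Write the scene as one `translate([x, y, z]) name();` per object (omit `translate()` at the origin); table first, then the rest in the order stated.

table();
translate([558, 1049, 0]) stool();
translate([-567, 228, 0]) stool();
translate([1683, 228, 0]) stool();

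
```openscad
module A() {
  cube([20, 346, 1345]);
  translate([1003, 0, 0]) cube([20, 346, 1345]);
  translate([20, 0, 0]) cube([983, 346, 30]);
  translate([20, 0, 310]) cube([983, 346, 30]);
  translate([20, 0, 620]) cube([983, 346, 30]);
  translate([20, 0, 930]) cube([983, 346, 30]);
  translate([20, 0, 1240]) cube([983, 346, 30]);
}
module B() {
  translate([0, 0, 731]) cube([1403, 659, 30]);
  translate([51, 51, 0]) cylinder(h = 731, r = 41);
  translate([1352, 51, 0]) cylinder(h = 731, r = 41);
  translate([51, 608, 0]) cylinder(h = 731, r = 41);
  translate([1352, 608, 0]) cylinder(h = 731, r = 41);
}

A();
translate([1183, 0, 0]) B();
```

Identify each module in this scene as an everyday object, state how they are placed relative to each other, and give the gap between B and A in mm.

A is a bookshelf. B is a table. The table is on the floor beside the bookshelf on its +x side. The gap between the table and the bookshelf is 160 mm.

The table's nearest face is 160 mm from the bookshelf's +x face.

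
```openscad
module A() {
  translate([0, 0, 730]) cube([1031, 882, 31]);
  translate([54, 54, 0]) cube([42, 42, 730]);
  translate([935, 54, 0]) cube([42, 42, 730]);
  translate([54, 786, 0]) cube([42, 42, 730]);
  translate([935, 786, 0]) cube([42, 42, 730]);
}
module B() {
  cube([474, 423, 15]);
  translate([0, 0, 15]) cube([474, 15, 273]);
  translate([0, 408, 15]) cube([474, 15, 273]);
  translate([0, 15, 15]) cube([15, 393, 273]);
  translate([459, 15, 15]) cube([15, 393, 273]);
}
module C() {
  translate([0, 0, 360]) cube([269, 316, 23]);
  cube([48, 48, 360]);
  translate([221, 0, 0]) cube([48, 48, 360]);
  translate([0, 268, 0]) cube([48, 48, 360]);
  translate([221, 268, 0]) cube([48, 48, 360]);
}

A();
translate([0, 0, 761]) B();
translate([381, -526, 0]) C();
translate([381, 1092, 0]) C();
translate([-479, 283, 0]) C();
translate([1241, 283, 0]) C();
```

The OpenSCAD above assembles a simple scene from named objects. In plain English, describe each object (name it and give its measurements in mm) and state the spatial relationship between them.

A is a table with a 1031×882 mm rectangular top, 31 mm thick, top surface at z = 761 mm, supported by four 42×42 mm square legs, each inset 54 mm from the nearest pair of top edges, running from the floor.

B is an open storage box with external size 474×423×288 mm and wall thickness 15 mm (the base is also 15 mm thick). The base covers the whole footprint; the four walls stand on the base, with the y-facing walls full-width and the x-facing walls fitting between their inner faces.

C is a four-legged stool. The seat is a 269×316×23 mm slab whose top surface is at z = 383 mm; four square legs, each 48×48 mm in cross-section, run from the floor (z = 0) to the underside of the seat, each flush with a corner of the seat.

The open box is on top of the table. Four stools sit around the table at the −y, +y, −x, +x sides.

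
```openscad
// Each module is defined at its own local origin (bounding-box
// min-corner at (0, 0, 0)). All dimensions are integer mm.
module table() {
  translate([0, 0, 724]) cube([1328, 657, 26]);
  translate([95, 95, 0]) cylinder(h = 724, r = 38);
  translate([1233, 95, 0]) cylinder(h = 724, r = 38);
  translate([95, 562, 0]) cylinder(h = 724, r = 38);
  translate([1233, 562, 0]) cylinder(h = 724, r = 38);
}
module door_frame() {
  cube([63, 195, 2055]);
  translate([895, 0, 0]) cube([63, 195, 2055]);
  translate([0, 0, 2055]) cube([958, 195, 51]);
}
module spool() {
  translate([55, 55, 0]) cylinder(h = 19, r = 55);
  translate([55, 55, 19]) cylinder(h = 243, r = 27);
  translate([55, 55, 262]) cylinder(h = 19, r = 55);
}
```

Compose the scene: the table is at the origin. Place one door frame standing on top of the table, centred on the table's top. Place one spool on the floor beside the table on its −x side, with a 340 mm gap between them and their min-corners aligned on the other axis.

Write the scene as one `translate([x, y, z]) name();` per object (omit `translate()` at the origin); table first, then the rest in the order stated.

table();
translate([185, 231, 750]) door_frame();
translate([-450, 0, 0]) spool();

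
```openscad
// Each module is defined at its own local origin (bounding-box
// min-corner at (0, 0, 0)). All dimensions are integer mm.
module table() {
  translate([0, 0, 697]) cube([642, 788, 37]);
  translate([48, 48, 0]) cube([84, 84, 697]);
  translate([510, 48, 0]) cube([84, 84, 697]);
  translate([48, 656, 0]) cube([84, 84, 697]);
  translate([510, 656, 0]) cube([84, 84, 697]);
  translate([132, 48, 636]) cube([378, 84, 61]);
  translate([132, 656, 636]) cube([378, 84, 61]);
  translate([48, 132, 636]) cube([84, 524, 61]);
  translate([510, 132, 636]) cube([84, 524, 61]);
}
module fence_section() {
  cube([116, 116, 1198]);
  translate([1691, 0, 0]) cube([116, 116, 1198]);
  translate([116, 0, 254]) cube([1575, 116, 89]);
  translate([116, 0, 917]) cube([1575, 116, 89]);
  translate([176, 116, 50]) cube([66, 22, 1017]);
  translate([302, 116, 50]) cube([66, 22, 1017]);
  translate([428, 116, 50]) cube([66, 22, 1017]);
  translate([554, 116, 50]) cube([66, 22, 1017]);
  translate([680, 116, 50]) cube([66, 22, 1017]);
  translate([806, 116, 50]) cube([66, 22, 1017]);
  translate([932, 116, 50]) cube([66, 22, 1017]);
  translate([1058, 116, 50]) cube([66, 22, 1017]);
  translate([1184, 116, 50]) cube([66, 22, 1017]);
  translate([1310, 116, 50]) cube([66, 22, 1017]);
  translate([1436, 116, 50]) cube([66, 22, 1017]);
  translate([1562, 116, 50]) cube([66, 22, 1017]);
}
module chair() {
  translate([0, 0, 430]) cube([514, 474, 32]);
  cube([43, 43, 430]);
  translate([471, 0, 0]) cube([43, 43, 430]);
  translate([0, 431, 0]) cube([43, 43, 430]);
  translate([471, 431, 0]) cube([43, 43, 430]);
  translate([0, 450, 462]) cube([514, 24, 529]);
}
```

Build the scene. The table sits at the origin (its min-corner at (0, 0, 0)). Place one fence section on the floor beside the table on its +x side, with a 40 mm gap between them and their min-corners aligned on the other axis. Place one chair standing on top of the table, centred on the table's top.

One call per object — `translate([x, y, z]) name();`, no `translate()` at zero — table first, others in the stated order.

table();
translate([682, 0, 0]) fence_section();
translate([64, 157, 734]) chair();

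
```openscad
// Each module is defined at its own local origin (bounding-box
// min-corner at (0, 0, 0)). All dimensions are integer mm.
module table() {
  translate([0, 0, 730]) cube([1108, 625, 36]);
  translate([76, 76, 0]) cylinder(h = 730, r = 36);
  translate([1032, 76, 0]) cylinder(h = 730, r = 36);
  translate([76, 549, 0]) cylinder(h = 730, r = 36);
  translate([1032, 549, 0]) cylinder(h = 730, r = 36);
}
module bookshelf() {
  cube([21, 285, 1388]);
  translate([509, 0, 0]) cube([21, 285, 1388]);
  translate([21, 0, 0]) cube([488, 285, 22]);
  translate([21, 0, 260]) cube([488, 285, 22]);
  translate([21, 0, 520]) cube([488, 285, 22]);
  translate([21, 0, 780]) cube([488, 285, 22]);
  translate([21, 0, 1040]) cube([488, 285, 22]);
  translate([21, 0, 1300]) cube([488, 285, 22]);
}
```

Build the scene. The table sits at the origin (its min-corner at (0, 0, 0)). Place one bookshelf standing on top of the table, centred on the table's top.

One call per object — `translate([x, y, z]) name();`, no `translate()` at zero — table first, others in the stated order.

table();
translate([289, 170, 766]) bookshelf();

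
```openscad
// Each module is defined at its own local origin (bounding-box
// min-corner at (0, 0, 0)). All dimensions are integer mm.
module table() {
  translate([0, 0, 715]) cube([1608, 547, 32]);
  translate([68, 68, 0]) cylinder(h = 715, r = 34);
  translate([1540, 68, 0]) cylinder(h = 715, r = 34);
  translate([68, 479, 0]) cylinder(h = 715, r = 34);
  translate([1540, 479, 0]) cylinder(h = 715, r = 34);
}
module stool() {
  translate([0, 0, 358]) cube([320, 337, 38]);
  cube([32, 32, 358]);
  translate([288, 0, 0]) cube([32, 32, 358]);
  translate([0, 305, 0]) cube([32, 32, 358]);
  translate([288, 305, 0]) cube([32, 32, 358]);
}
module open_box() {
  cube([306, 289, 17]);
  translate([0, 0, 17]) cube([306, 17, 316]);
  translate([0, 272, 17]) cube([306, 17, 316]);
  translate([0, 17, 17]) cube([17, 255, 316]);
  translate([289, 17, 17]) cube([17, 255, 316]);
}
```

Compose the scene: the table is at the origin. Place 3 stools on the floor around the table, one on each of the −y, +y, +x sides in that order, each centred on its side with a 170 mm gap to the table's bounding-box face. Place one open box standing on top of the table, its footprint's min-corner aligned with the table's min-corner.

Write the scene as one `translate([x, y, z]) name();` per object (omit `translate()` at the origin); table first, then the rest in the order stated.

table();
translate([644, -507, 0]) stool();
translate([644, 717, 0]) stool();
translate([1778, 105, 0]) stool();
translate([0, 0, 747]) open_box();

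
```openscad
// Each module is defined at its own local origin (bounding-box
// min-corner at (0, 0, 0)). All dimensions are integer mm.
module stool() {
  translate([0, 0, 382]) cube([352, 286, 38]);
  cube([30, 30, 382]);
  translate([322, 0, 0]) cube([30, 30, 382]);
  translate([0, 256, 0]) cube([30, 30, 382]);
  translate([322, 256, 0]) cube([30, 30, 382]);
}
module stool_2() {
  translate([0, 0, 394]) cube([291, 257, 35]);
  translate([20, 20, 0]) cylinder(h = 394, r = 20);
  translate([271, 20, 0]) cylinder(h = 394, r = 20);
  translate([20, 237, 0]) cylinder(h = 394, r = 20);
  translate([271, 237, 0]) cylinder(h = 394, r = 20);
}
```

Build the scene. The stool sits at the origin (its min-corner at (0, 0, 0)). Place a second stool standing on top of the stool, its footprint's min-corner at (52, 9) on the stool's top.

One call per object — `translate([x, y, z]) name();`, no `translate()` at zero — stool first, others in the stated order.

stool();
translate([52, 9, 420]) stool_2();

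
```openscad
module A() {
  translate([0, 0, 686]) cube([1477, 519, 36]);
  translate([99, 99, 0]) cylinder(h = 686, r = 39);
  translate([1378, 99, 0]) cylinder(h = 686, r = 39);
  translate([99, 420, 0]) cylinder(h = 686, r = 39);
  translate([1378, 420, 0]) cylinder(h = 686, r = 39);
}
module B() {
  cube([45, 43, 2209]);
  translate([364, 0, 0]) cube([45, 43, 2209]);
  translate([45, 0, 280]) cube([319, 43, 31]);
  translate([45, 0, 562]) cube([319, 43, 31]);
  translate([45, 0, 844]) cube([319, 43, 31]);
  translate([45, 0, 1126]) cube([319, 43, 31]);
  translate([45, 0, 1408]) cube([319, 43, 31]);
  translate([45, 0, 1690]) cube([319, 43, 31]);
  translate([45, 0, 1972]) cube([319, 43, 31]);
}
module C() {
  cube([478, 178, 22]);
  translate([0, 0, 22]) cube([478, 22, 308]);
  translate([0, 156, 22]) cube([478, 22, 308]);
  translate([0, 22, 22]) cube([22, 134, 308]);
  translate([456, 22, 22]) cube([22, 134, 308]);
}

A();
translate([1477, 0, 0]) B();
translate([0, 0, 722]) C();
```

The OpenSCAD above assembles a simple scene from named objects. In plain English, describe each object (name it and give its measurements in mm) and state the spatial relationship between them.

A is a table with a 1477×519 mm rectangular top, 36 mm thick, top surface at z = 722 mm, supported by four round legs of 78 mm diameter, each leg's bounding box inset 60 mm from the nearest pair of top edges, running from the floor.

B is a wooden ladder with two side rails of 45×43 mm section and 2209 mm height, set 409 mm apart overall. Between them run 7 rectangular rungs (43 mm deep, 31 mm thick), front faces flush with the rails' −y face. The bottom of the first rung is 280 mm above the floor and each subsequent rung is 282 mm higher than the one below.

C is an open-topped rectangular box: outside dimensions 478×178×330 mm, with a uniform wall and base thickness of 22 mm. The base is a full 478×178 slab on the floor; four walls sit on top of the base. The front and back walls (the −y and +y sides) span the full width; the two side walls fit between them.

The ladder is against the table's +x side, with their −y faces flush. The open box is on top of the table.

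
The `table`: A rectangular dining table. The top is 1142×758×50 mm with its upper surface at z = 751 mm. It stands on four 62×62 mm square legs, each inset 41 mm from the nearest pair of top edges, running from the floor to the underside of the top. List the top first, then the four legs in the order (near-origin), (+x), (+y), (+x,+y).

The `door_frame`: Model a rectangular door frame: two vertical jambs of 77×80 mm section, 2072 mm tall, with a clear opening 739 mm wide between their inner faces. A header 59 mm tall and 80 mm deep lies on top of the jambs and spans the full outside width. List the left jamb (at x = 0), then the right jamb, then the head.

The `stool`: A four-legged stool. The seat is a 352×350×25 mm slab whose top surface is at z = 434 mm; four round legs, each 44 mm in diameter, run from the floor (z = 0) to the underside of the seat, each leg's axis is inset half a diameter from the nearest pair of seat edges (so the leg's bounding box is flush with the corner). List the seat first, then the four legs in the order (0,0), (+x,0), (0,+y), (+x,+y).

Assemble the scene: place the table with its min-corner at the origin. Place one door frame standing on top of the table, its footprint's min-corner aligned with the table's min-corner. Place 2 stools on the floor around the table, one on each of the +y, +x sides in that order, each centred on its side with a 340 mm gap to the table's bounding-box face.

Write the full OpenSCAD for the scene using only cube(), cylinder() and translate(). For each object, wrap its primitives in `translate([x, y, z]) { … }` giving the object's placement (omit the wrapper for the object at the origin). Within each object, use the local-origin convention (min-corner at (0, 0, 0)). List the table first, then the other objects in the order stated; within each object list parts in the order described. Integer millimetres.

translate([0, 0, 701]) cube([1142, 758, 50]);
translate([41, 41, 0]) cube([62, 62, 701]);
translate([1039, 41, 0]) cube([62, 62, 701]);
translate([41, 655, 0]) cube([62, 62, 701]);
translate([1039, 655, 0]) cube([62, 62, 701]);
translate([0, 0, 751]) {
  cube([77, 80, 2072]);
  translate([816, 0, 0]) cube([77, 80, 2072]);
  translate([0, 0, 2072]) cube([893, 80, 59]);
}
translate([395, 1098, 0]) {
  translate([0, 0, 409]) cube([352, 350, 25]);
  translate([22, 22, 0]) cylinder(h = 409, r = 22);
  translate([330, 22, 0]) cylinder(h = 409, r = 22);
  translate([22, 328, 0]) cylinder(h = 409, r = 22);
  translate([330, 328, 0]) cylinder(h = 409, r = 22);
}
translate([1482, 204, 0]) {
  translate([0, 0, 409]) cube([352, 350, 25]);
  translate([22, 22, 0]) cylinder(h = 409, r = 22);
  translate([330, 22, 0]) cylinder(h = 409, r = 22);
  translate([22, 328, 0]) cylinder(h = 409, r = 22);
  translate([330, 328, 0]) cylinder(h = 409, r = 22);
}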